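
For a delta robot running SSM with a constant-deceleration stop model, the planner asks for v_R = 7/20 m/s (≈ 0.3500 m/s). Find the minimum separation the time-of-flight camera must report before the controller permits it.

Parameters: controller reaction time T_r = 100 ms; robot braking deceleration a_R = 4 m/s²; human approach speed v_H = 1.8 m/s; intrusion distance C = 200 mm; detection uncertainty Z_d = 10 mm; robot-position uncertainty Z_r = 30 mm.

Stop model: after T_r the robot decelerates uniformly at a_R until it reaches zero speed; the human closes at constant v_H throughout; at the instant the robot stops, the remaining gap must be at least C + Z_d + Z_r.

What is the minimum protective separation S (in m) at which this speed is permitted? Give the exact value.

S_min = 2009/3200 m = 0.6278 m

braking lasts T_s = (7/20)/4 = 0.0875 s
robot covers v_R·T_r = 0.3500·0.1000 = 0.0350 m before braking
robot under decel: 0.3500²/(2·4.0000) = 0.0153 m
human closes 1.8000·0.1875 = 0.3375 m
residual clearance needed = 0.2000+0.0100+0.0300 = 0.2400 m
S_min ≈ 0.0350+0.0153+0.3375+0.2400  ⇒  S_min = 2009/3200 m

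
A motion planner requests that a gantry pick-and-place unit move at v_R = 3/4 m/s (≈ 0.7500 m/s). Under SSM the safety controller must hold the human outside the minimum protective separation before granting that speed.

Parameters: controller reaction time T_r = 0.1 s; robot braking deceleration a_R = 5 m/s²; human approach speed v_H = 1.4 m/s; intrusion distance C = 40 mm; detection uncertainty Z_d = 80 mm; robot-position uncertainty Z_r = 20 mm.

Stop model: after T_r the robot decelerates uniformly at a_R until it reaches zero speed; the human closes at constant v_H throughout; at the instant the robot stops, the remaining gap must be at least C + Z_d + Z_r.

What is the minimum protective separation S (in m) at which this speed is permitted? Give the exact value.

braking lasts T_s = (3/4)/5 = 0.1500 s
reaction-phase robot travel = 0.7500·0.1000 = 0.0750 m
braking distance = 0.7500²/(2·5.0000) = 0.0563 m
person approaches 1.4000·(0.1000+0.1500) = 0.3500 m
residual clearance needed = 0.0400+0.0800+0.0200 = 0.1400 m
S_min ≈ 0.0750+0.0563+0.3500+0.1400  ⇒  S_min = 497/800 m

S_min = 497/800 m = 0.6212 m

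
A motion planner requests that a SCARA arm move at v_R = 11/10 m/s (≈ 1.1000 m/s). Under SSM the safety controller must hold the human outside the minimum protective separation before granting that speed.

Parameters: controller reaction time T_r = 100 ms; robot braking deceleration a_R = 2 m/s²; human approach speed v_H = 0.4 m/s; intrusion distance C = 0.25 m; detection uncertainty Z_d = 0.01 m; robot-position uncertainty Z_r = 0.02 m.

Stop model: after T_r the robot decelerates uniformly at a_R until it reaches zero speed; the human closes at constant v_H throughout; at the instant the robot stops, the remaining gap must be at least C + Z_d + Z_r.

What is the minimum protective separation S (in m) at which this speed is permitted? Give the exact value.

S_min = 381/400 m = 0.9525 m

braking lasts T_s = (11/10)/2 = 0.5500 s
robot in T_r: 1.1000·0.1000 = 0.1100 m
braking distance = 1.1000²/(2·2.0000) = 0.3025 m
person approaches 0.4000·(0.1000+0.5500) = 0.2600 m
residual clearance needed = 0.2500+0.0100+0.0200 = 0.2800 m
S_min ≈ 0.1100+0.3025+0.2600+0.2800  ⇒  S_min = 381/400 m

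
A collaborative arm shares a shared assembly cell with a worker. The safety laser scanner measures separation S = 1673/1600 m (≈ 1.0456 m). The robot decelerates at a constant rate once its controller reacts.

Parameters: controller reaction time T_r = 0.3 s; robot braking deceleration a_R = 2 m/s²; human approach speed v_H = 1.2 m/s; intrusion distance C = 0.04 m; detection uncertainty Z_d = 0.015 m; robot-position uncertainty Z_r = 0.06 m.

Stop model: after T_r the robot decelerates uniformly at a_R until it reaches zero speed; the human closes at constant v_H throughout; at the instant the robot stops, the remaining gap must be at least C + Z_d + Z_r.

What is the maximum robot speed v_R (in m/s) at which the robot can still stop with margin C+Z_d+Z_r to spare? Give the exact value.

collect terms ⇒ (1/4)·v_R² + (9/10)·v_R + (-913/1600) = 0
  disc = (9/10)² − 4·(1/4)·(-913/1600) = 2209/1600 ; √disc = 47/40
  v_R = (−(9/10) + 47/40) / (2·(1/4)) = 11/20 m/s
check:
T_s = v_R/a_R = (11/20)/2 = 0.2750 s
reaction-phase robot travel = 0.5500·0.3000 = 0.1650 m
robot covers 0.5500·0.2750 − ½·2.0000·0.2750² = 0.0756 m while stopping
person approaches 1.2000·(0.3000+0.2750) = 0.6900 m
margins: 0.0400+0.0150+0.0600 = 0.1150 m
sum ≈ 0.1650+0.0756+0.6900+0.1150 ≈ 1.0456 m = S ✓

v_R_max = 11/20 m/s = 0.5500 m/s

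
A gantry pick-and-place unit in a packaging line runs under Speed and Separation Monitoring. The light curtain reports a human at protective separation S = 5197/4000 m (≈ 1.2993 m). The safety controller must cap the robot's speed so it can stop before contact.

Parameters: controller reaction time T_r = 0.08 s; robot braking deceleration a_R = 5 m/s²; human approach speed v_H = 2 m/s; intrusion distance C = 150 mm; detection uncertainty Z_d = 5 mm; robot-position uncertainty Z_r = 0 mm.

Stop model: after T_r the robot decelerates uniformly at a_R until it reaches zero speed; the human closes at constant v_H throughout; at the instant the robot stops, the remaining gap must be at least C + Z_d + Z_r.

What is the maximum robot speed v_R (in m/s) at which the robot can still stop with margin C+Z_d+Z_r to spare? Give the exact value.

quadratic (1/10)·v² + (12/25)·v + (-3937/4000) = 0
  disc = (12/25)² − 4·(1/10)·(-3937/4000) = 6241/10000 ; √disc = 79/100
  v_R = (−(12/25) + 79/100) / (2·(1/10)) = 31/20 m/s
check:
T_s = v_R/a_R = (31/20)/5 = 0.3100 s
reaction-phase robot travel = 1.5500·0.0800 = 0.1240 m
braking distance = 1.5500²/(2·5.0000) = 0.2402 m
person approaches 2.0000·(0.0800+0.3100) = 0.7800 m
C+Z_d+Z_r = 0.1500+0.0050+0.0000 = 0.1550 m
sum ≈ 0.1240+0.2402+0.7800+0.1550 ≈ 1.2993 m = S ✓

v_R_max = 31/20 m/s = 1.5500 m/s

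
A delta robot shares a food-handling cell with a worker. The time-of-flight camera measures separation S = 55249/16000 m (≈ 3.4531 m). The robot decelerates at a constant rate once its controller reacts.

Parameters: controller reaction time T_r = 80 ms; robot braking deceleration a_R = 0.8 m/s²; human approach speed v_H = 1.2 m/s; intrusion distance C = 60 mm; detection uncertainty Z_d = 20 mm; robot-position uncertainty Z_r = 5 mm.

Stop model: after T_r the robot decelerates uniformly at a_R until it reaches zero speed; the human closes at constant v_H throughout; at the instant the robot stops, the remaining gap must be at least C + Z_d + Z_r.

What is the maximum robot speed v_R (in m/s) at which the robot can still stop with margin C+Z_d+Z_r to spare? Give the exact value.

at the boundary: (5/8)·v² + (79/50)·v + (-52353/16000) = 0
  disc = (79/50)² − 4·(5/8)·(-52353/16000) = 1708249/160000 ; √disc = 1307/400
  v_R = (−(79/50) + 1307/400) / (2·(5/8)) = 27/20 m/s
check:
braking lasts T_s = (27/20)/(4/5) = 1.6875 s
robot covers v_R·T_r = 1.3500·0.0800 = 0.1080 m before braking
robot under decel: 1.3500²/(2·0.8000) = 1.1391 m
person approaches 1.2000·(0.0800+1.6875) = 2.1210 m
residual clearance needed = 0.0600+0.0200+0.0050 = 0.0850 m
sum ≈ 0.1080+1.1391+2.1210+0.0850 ≈ 3.4531 m = S ✓

v_R_max = 27/20 m/s = 1.3500 m/s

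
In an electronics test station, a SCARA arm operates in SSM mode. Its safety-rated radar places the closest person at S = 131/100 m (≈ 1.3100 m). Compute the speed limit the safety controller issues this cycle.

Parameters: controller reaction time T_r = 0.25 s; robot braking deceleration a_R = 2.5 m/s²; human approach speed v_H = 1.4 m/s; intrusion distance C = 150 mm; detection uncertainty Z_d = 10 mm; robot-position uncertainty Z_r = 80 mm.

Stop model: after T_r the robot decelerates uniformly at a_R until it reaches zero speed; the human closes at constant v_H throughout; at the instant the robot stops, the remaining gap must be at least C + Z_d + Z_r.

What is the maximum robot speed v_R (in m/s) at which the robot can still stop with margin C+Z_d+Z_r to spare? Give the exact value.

quadratic (1/5)·v² + (81/100)·v + (-18/25) = 0
  disc = (81/100)² − 4·(1/5)·(-18/25) = 12321/10000 ; √disc = 111/100
  v_R = (−(81/100) + 111/100) / (2·(1/5)) = 3/4 m/s
check:
stop time T_s = (3/4)/(5/2) = 0.3000 s
reaction-phase robot travel = 0.7500·0.2500 = 0.1875 m
robot covers 0.7500·0.3000 − ½·2.5000·0.3000² = 0.1125 m while stopping
person approaches 1.4000·(0.2500+0.3000) = 0.7700 m
residual clearance needed = 0.1500+0.0100+0.0800 = 0.2400 m
sum ≈ 0.1875+0.1125+0.7700+0.2400 ≈ 1.3100 m = S ✓

v_R_max = 3/4 m/s = 0.7500 m/s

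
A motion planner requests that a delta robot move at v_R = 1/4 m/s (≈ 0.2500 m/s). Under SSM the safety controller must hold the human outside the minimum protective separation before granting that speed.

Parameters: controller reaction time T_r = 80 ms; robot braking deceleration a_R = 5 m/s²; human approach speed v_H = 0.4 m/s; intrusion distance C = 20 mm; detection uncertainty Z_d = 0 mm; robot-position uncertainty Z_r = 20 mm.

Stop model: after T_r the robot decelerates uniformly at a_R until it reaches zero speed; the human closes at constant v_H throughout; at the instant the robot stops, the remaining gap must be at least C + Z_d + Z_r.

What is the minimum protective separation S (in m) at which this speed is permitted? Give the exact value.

T_s = v_R/a_R = (1/4)/5 = 0.0500 s
reaction-phase robot travel = 0.2500·0.0800 = 0.0200 m
braking distance = 0.2500²/(2·5.0000) = 0.0063 m
human closes 0.4000·0.1300 = 0.0520 m
C+Z_d+Z_r = 0.0200+0.0000+0.0200 = 0.0400 m
S_min ≈ 0.0200+0.0063+0.0520+0.0400  ⇒  S_min = 473/4000 m

S_min = 473/4000 m = 0.1182 m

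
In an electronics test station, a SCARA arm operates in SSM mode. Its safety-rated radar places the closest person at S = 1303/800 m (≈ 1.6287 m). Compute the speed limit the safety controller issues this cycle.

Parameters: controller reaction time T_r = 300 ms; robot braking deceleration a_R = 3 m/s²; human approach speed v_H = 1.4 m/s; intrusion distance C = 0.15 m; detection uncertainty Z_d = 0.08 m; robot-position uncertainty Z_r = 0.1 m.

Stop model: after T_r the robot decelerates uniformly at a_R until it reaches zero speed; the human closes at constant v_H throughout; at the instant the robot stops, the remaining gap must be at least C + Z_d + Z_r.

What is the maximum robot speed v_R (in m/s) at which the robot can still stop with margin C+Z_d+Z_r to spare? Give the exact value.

collect terms ⇒ (1/6)·v_R² + (23/30)·v_R + (-703/800) = 0
  disc = (23/30)² − 4·(1/6)·(-703/800) = 169/144 ; √disc = 13/12
  v_R = (−(23/30) + 13/12) / (2·(1/6)) = 19/20 m/s
check:
stop time T_s = (19/20)/3 = 0.3167 s
robot covers v_R·T_r = 0.9500·0.3000 = 0.2850 m before braking
robot under decel: 0.9500²/(2·3.0000) = 0.1504 m
human closes 1.4000·0.6167 = 0.8633 m
margins: 0.1500+0.0800+0.1000 = 0.3300 m
sum ≈ 0.2850+0.1504+0.8633+0.3300 ≈ 1.6287 m = S ✓

v_R_max = 19/20 m/s = 0.9500 m/s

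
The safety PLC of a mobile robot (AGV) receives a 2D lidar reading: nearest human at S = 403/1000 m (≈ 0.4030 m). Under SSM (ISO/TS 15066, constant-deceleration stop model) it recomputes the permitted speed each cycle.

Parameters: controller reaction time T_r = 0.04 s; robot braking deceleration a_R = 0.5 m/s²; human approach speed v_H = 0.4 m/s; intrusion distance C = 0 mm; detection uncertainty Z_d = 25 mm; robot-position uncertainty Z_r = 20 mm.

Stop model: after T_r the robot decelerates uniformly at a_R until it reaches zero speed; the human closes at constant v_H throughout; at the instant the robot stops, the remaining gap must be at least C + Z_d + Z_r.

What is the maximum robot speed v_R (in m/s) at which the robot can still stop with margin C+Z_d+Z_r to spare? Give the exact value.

quadratic (1)·v² + (21/25)·v + (-171/500) = 0
  disc = (21/25)² − 4·(1)·(-171/500) = 1296/625 ; √disc = 36/25
  v_R = (−(21/25) + 36/25) / (2·(1)) = 3/10 m/s
check:
stop time T_s = (3/10)/(1/2) = 0.6000 s
robot covers v_R·T_r = 0.3000·0.0400 = 0.0120 m before braking
braking distance = 0.3000²/(2·0.5000) = 0.0900 m
human closes 0.4000·0.6400 = 0.2560 m
residual clearance needed = 0.0000+0.0250+0.0200 = 0.0450 m
sum ≈ 0.0120+0.0900+0.2560+0.0450 ≈ 0.4030 m = S ✓

v_R_max = 3/10 m/s = 0.3000 m/s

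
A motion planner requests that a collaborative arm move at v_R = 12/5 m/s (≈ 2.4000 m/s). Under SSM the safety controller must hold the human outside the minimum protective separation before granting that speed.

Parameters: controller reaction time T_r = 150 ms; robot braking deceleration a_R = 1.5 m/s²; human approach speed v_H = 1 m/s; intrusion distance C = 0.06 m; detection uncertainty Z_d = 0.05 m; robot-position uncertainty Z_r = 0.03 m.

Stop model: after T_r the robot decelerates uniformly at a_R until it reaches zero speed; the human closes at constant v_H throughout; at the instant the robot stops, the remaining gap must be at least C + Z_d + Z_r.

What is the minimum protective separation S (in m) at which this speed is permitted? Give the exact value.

S_min = 417/100 m = 4.1700 m

T_s = v_R/a_R = (12/5)/(3/2) = 1.6000 s
robot covers v_R·T_r = 2.4000·0.1500 = 0.3600 m before braking
robot under decel: 2.4000²/(2·1.5000) = 1.9200 m
person approaches 1.0000·(0.1500+1.6000) = 1.7500 m
residual clearance needed = 0.0600+0.0500+0.0300 = 0.1400 m
S_min ≈ 0.3600+1.9200+1.7500+0.1400  ⇒  S_min = 417/100 m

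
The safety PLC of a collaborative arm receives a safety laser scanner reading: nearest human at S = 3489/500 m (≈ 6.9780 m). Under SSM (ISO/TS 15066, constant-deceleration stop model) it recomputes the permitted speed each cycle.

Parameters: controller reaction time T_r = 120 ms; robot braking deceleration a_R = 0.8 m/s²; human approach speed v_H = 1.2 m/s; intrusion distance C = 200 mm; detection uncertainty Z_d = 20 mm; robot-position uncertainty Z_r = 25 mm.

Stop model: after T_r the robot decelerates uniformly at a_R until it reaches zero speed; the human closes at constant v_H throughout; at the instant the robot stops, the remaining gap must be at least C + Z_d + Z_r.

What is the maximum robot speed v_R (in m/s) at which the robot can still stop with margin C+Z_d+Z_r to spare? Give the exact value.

v_R_max = 11/5 m/s = 2.2000 m/s

collect terms ⇒ (5/8)·v_R² + (81/50)·v_R + (-6589/1000) = 0
  disc = (81/50)² − 4·(5/8)·(-6589/1000) = 190969/10000 ; √disc = 437/100
  v_R = (−(81/50) + 437/100) / (2·(5/8)) = 11/5 m/s
check:
T_s = v_R/a_R = (11/5)/(4/5) = 2.7500 s
reaction-phase robot travel = 2.2000·0.1200 = 0.2640 m
robot under decel: 2.2000²/(2·0.8000) = 3.0250 m
human over T_r+T_s: 1.2000·(0.1200+2.7500) = 3.4440 m
margins: 0.2000+0.0200+0.0250 = 0.2450 m
sum ≈ 0.2640+3.0250+3.4440+0.2450 ≈ 6.9780 m = S ✓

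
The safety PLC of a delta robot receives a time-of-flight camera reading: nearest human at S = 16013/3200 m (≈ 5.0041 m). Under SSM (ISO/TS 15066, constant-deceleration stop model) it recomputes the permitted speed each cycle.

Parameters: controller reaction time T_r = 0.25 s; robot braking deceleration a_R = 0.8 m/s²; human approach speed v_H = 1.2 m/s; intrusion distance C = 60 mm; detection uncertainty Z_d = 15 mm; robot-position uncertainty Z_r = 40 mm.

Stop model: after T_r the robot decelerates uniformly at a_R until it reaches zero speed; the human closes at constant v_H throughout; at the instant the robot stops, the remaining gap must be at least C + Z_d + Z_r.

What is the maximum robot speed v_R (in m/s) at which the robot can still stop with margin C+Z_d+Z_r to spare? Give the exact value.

v_R_max = 33/20 m/s = 1.6500 m/s

collect terms ⇒ (5/8)·v_R² + (7/4)·v_R + (-2937/640) = 0
  disc = (7/4)² − 4·(5/8)·(-2937/640) = 3721/256 ; √disc = 61/16
  v_R = (−(7/4) + 61/16) / (2·(5/8)) = 33/20 m/s
check:
braking lasts T_s = (33/20)/(4/5) = 2.0625 s
reaction-phase robot travel = 1.6500·0.2500 = 0.4125 m
robot under decel: 1.6500²/(2·0.8000) = 1.7016 m
human over T_r+T_s: 1.2000·(0.2500+2.0625) = 2.7750 m
margins: 0.0600+0.0150+0.0400 = 0.1150 m
sum ≈ 0.4125+1.7016+2.7750+0.1150 ≈ 5.0041 m = S ✓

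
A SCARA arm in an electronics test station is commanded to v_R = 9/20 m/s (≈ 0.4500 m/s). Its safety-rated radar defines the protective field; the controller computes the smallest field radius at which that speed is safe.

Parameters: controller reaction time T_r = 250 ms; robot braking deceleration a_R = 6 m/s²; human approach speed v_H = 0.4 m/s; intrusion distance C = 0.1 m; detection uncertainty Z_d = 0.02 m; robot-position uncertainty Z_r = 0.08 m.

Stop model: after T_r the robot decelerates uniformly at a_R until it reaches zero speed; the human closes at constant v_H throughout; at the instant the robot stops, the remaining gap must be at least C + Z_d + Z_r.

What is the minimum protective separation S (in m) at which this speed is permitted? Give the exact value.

S_min = 147/320 m = 0.4594 m

braking lasts T_s = (9/20)/6 = 0.0750 s
robot covers v_R·T_r = 0.4500·0.2500 = 0.1125 m before braking
braking distance = 0.4500²/(2·6.0000) = 0.0169 m
human over T_r+T_s: 0.4000·(0.2500+0.0750) = 0.1300 m
margins: 0.1000+0.0200+0.0800 = 0.2000 m
S_min ≈ 0.1125+0.0169+0.1300+0.2000  ⇒  S_min = 147/320 m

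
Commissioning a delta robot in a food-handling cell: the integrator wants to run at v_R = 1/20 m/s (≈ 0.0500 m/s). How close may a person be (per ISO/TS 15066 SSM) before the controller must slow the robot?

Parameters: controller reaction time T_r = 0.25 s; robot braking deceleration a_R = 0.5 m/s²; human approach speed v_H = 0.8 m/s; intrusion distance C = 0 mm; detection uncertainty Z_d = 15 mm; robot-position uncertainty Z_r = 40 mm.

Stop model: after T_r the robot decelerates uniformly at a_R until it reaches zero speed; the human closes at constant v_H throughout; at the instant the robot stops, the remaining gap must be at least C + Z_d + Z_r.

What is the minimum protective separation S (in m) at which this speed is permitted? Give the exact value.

S_min = 7/20 m = 0.3500 m

T_s = v_R/a_R = (1/20)/(1/2) = 0.1000 s
robot in T_r: 0.0500·0.2500 = 0.0125 m
braking distance = 0.0500²/(2·0.5000) = 0.0025 m
human over T_r+T_s: 0.8000·(0.2500+0.1000) = 0.2800 m
C+Z_d+Z_r = 0.0000+0.0150+0.0400 = 0.0550 m
S_min ≈ 0.0125+0.0025+0.2800+0.0550  ⇒  S_min = 7/20 m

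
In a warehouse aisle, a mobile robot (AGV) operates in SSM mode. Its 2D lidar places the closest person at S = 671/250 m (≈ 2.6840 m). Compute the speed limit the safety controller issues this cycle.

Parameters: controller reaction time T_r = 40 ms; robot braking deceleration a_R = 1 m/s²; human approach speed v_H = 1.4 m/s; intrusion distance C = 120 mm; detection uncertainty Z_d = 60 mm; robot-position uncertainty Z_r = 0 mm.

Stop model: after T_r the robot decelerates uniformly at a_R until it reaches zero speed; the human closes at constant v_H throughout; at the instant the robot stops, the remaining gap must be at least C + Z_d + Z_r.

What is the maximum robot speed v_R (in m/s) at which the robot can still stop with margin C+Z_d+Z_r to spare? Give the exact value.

v_R_max = 6/5 m/s = 1.2000 m/s

collect terms ⇒ (1/2)·v_R² + (36/25)·v_R + (-306/125) = 0
  disc = (36/25)² − 4·(1/2)·(-306/125) = 4356/625 ; √disc = 66/25
  v_R = (−(36/25) + 66/25) / (2·(1/2)) = 6/5 m/s
check:
braking lasts T_s = (6/5)/1 = 1.2000 s
robot in T_r: 1.2000·0.0400 = 0.0480 m
braking distance = 1.2000²/(2·1.0000) = 0.7200 m
person approaches 1.4000·(0.0400+1.2000) = 1.7360 m
C+Z_d+Z_r = 0.1200+0.0600+0.0000 = 0.1800 m
sum ≈ 0.0480+0.7200+1.7360+0.1800 ≈ 2.6840 m = S ✓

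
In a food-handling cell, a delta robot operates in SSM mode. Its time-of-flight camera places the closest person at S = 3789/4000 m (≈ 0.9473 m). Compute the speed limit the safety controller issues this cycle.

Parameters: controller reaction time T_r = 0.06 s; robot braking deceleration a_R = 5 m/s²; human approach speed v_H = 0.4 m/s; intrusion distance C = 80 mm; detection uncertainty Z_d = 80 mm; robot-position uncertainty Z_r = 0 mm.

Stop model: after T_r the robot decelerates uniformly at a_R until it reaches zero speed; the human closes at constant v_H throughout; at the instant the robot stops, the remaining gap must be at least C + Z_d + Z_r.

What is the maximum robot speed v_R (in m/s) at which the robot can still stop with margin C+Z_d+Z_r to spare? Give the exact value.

quadratic (1/10)·v² + (7/50)·v + (-3053/4000) = 0
  disc = (7/50)² − 4·(1/10)·(-3053/4000) = 3249/10000 ; √disc = 57/100
  v_R = (−(7/50) + 57/100) / (2·(1/10)) = 43/20 m/s
check:
stop time T_s = (43/20)/5 = 0.4300 s
robot in T_r: 2.1500·0.0600 = 0.1290 m
robot under decel: 2.1500²/(2·5.0000) = 0.4622 m
human closes 0.4000·0.4900 = 0.1960 m
margins: 0.0800+0.0800+0.0000 = 0.1600 m
sum ≈ 0.1290+0.4622+0.1960+0.1600 ≈ 0.9473 m = S ✓

v_R_max = 43/20 m/s = 2.1500 m/s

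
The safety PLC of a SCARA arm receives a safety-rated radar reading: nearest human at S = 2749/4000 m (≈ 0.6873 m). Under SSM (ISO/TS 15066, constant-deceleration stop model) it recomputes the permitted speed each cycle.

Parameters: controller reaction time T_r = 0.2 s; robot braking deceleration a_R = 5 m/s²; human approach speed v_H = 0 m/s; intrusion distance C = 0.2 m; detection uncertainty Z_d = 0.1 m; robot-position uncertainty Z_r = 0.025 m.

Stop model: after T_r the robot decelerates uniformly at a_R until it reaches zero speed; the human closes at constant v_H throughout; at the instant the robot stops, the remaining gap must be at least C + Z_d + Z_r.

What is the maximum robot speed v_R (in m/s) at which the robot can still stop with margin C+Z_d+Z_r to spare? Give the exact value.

at the boundary: (1/10)·v² + (1/5)·v + (-1449/4000) = 0
  disc = (1/5)² − 4·(1/10)·(-1449/4000) = 1849/10000 ; √disc = 43/100
  v_R = (−(1/5) + 43/100) / (2·(1/10)) = 23/20 m/s
check:
stop time T_s = (23/20)/5 = 0.2300 s
robot covers v_R·T_r = 1.1500·0.2000 = 0.2300 m before braking
braking distance = 1.1500²/(2·5.0000) = 0.1323 m
human over T_r+T_s: 0.0000·(0.2000+0.2300) = 0.0000 m
margins: 0.2000+0.1000+0.0250 = 0.3250 m
sum ≈ 0.2300+0.1323+0.0000+0.3250 ≈ 0.6873 m = S ✓

v_R_max = 23/20 m/s = 1.1500 m/s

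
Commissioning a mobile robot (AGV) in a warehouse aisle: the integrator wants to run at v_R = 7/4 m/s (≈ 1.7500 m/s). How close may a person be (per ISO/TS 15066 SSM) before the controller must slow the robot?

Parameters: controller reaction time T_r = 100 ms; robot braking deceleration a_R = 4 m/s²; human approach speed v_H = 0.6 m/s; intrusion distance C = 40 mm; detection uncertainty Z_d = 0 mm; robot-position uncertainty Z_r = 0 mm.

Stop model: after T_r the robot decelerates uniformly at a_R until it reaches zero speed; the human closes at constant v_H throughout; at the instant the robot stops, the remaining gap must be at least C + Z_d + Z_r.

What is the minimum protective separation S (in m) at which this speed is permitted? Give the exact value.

S_min = 589/640 m = 0.9203 m

T_s = v_R/a_R = (7/4)/4 = 0.4375 s
robot in T_r: 1.7500·0.1000 = 0.1750 m
braking distance = 1.7500²/(2·4.0000) = 0.3828 m
human over T_r+T_s: 0.6000·(0.1000+0.4375) = 0.3225 m
margins: 0.0400+0.0000+0.0000 = 0.0400 m
S_min ≈ 0.1750+0.3828+0.3225+0.0400  ⇒  S_min = 589/640 m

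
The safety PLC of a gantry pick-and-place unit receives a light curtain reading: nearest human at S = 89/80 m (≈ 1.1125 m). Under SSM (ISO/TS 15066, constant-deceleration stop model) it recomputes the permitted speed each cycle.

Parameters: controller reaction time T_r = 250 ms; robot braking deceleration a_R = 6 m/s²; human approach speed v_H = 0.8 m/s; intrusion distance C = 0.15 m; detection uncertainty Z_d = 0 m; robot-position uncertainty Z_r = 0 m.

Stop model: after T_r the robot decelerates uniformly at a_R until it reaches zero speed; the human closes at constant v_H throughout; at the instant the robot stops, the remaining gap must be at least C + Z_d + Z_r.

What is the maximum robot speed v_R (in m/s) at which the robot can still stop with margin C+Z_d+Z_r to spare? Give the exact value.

v_R_max = 3/2 m/s = 1.5000 m/s

quadratic (1/12)·v² + (23/60)·v + (-61/80) = 0
  disc = (23/60)² − 4·(1/12)·(-61/80) = 361/900 ; √disc = 19/30
  v_R = (−(23/60) + 19/30) / (2·(1/12)) = 3/2 m/s
check:
stop time T_s = (3/2)/6 = 0.2500 s
robot covers v_R·T_r = 1.5000·0.2500 = 0.3750 m before braking
robot under decel: 1.5000²/(2·6.0000) = 0.1875 m
human over T_r+T_s: 0.8000·(0.2500+0.2500) = 0.4000 m
C+Z_d+Z_r = 0.1500+0.0000+0.0000 = 0.1500 m
sum ≈ 0.3750+0.1875+0.4000+0.1500 ≈ 1.1125 m = S ✓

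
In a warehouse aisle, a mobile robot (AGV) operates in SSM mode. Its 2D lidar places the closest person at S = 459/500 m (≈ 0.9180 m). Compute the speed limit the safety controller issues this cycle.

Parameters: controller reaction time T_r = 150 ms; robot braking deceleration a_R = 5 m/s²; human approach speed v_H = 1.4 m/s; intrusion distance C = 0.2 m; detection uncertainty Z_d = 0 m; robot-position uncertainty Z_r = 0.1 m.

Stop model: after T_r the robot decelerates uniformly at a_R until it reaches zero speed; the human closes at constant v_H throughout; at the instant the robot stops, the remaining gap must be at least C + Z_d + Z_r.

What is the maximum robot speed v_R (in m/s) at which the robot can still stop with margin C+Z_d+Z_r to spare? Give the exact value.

quadratic (1/10)·v² + (43/100)·v + (-51/125) = 0
  disc = (43/100)² − 4·(1/10)·(-51/125) = 3481/10000 ; √disc = 59/100
  v_R = (−(43/100) + 59/100) / (2·(1/10)) = 4/5 m/s
check:
stop time T_s = (4/5)/5 = 0.1600 s
robot covers v_R·T_r = 0.8000·0.1500 = 0.1200 m before braking
braking distance = 0.8000²/(2·5.0000) = 0.0640 m
human over T_r+T_s: 1.4000·(0.1500+0.1600) = 0.4340 m
C+Z_d+Z_r = 0.2000+0.0000+0.1000 = 0.3000 m
sum ≈ 0.1200+0.0640+0.4340+0.3000 ≈ 0.9180 m = S ✓

v_R_max = 4/5 m/s = 0.8000 m/s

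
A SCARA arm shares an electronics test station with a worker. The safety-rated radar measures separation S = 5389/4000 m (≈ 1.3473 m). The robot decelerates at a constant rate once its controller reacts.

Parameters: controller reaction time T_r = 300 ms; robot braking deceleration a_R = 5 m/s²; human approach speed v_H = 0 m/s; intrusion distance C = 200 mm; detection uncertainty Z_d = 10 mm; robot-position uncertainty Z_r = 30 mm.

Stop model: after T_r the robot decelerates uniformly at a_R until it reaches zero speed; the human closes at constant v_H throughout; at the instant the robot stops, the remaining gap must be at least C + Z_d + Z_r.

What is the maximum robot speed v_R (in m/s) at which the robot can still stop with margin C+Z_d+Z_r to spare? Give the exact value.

collect terms ⇒ (1/10)·v_R² + (3/10)·v_R + (-4429/4000) = 0
  disc = (3/10)² − 4·(1/10)·(-4429/4000) = 5329/10000 ; √disc = 73/100
  v_R = (−(3/10) + 73/100) / (2·(1/10)) = 43/20 m/s
check:
T_s = v_R/a_R = (43/20)/5 = 0.4300 s
reaction-phase robot travel = 2.1500·0.3000 = 0.6450 m
robot covers 2.1500·0.4300 − ½·5.0000·0.4300² = 0.4622 m while stopping
person approaches 0.0000·(0.3000+0.4300) = 0.0000 m
residual clearance needed = 0.2000+0.0100+0.0300 = 0.2400 m
sum ≈ 0.6450+0.4622+0.0000+0.2400 ≈ 1.3473 m = S ✓

v_R_max = 43/20 m/s = 2.1500 m/s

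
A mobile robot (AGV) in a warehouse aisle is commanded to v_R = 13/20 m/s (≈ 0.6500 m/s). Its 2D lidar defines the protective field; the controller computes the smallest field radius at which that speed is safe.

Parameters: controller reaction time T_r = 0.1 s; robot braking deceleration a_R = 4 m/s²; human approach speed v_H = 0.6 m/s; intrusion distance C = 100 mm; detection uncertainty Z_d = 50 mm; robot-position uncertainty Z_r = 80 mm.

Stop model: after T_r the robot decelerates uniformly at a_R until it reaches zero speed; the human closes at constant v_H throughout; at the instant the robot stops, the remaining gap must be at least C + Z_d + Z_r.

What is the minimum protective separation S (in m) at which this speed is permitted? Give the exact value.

stop time T_s = (13/20)/4 = 0.1625 s
robot in T_r: 0.6500·0.1000 = 0.0650 m
robot covers 0.6500·0.1625 − ½·4.0000·0.1625² = 0.0528 m while stopping
human over T_r+T_s: 0.6000·(0.1000+0.1625) = 0.1575 m
residual clearance needed = 0.1000+0.0500+0.0800 = 0.2300 m
S_min ≈ 0.0650+0.0528+0.1575+0.2300  ⇒  S_min = 1617/3200 m

S_min = 1617/3200 m = 0.5053 m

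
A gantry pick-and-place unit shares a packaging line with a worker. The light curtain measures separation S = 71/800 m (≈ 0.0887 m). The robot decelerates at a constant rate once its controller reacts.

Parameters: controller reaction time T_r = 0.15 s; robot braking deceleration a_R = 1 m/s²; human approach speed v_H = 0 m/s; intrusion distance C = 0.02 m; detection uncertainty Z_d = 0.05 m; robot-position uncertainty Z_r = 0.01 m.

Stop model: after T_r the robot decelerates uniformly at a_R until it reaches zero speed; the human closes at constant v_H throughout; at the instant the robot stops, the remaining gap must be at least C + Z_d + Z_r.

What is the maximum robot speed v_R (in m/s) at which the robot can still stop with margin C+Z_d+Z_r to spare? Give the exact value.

at the boundary: (1/2)·v² + (3/20)·v + (-7/800) = 0
  disc = (3/20)² − 4·(1/2)·(-7/800) = 1/25 ; √disc = 1/5
  v_R = (−(3/20) + 1/5) / (2·(1/2)) = 1/20 m/s
check:
stop time T_s = (1/20)/1 = 0.0500 s
robot in T_r: 0.0500·0.1500 = 0.0075 m
robot covers 0.0500·0.0500 − ½·1.0000·0.0500² = 0.0013 m while stopping
person approaches 0.0000·(0.1500+0.0500) = 0.0000 m
residual clearance needed = 0.0200+0.0500+0.0100 = 0.0800 m
sum ≈ 0.0075+0.0013+0.0000+0.0800 ≈ 0.0887 m = S ✓

v_R_max = 1/20 m/s = 0.0500 m/s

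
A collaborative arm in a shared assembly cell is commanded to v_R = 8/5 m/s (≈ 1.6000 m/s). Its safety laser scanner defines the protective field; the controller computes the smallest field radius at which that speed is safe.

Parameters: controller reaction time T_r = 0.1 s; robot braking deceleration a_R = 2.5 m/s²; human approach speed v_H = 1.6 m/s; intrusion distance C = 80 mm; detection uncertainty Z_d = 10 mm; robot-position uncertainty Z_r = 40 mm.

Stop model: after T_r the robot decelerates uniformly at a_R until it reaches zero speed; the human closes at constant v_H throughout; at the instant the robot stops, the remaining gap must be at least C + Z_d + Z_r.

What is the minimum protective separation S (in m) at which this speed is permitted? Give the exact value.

S_min = 993/500 m = 1.9860 m

T_s = v_R/a_R = (8/5)/(5/2) = 0.6400 s
robot in T_r: 1.6000·0.1000 = 0.1600 m
braking distance = 1.6000²/(2·2.5000) = 0.5120 m
human closes 1.6000·0.7400 = 1.1840 m
margins: 0.0800+0.0100+0.0400 = 0.1300 m
S_min ≈ 0.1600+0.5120+1.1840+0.1300  ⇒  S_min = 993/500 m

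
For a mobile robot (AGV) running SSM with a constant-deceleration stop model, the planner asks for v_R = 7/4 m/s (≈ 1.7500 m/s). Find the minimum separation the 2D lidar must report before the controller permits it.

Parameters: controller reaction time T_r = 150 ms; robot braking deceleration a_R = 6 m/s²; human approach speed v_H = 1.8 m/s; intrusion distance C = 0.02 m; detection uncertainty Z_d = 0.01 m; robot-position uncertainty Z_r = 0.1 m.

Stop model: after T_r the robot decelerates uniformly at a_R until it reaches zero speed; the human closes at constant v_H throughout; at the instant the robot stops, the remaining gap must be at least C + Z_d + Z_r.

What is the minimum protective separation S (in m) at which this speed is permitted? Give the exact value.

T_s = v_R/a_R = (7/4)/6 = 0.2917 s
robot in T_r: 1.7500·0.1500 = 0.2625 m
braking distance = 1.7500²/(2·6.0000) = 0.2552 m
human closes 1.8000·0.4417 = 0.7950 m
residual clearance needed = 0.0200+0.0100+0.1000 = 0.1300 m
S_min ≈ 0.2625+0.2552+0.7950+0.1300  ⇒  S_min = 277/192 m

S_min = 277/192 m = 1.4427 m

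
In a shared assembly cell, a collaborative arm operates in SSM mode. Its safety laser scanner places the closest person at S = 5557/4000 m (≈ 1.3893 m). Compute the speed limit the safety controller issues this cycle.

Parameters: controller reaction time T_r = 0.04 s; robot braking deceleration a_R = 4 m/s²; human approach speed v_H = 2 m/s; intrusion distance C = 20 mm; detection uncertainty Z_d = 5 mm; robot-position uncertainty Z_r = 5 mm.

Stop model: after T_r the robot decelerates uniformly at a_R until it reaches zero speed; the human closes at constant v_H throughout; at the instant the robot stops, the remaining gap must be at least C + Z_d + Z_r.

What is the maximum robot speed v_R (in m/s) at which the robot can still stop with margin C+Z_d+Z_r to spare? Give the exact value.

v_R_max = 17/10 m/s = 1.7000 m/s

quadratic (1/8)·v² + (27/50)·v + (-5117/4000) = 0
  disc = (27/50)² − 4·(1/8)·(-5117/4000) = 37249/40000 ; √disc = 193/200
  v_R = (−(27/50) + 193/200) / (2·(1/8)) = 17/10 m/s
check:
braking lasts T_s = (17/10)/4 = 0.4250 s
reaction-phase robot travel = 1.7000·0.0400 = 0.0680 m
robot covers 1.7000·0.4250 − ½·4.0000·0.4250² = 0.3613 m while stopping
human closes 2.0000·0.4650 = 0.9300 m
residual clearance needed = 0.0200+0.0050+0.0050 = 0.0300 m
sum ≈ 0.0680+0.3613+0.9300+0.0300 ≈ 1.3893 m = S ✓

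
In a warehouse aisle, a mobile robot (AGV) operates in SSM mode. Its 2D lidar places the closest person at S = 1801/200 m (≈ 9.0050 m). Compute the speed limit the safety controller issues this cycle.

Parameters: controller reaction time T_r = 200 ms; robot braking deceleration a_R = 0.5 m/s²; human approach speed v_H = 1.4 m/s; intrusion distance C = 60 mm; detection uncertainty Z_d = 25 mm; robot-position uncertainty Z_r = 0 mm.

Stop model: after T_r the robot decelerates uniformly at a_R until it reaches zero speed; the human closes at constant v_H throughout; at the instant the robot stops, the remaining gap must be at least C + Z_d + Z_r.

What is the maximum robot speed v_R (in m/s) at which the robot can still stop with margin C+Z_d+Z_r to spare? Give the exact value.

quadratic (1)·v² + (3)·v + (-216/25) = 0
  disc = (3)² − 4·(1)·(-216/25) = 1089/25 ; √disc = 33/5
  v_R = (−(3) + 33/5) / (2·(1)) = 9/5 m/s
check:
braking lasts T_s = (9/5)/(1/2) = 3.6000 s
robot in T_r: 1.8000·0.2000 = 0.3600 m
robot covers 1.8000·3.6000 − ½·0.5000·3.6000² = 3.2400 m while stopping
human closes 1.4000·3.8000 = 5.3200 m
margins: 0.0600+0.0250+0.0000 = 0.0850 m
sum ≈ 0.3600+3.2400+5.3200+0.0850 ≈ 9.0050 m = S ✓

v_R_max = 9/5 m/s = 1.8000 m/s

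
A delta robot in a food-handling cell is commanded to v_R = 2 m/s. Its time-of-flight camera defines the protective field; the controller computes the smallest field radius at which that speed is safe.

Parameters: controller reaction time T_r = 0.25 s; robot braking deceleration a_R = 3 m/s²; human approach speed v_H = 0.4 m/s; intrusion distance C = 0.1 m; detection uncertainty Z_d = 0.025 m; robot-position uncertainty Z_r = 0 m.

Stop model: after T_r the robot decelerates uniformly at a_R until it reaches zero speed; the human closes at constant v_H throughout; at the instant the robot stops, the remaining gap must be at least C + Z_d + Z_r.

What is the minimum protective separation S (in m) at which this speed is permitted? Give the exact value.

S_min = 199/120 m = 1.6583 m

T_s = v_R/a_R = 2/3 = 0.6667 s
reaction-phase robot travel = 2.0000·0.2500 = 0.5000 m
robot under decel: 2.0000²/(2·3.0000) = 0.6667 m
human closes 0.4000·0.9167 = 0.3667 m
margins: 0.1000+0.0250+0.0000 = 0.1250 m
S_min ≈ 0.5000+0.6667+0.3667+0.1250  ⇒  S_min = 199/120 m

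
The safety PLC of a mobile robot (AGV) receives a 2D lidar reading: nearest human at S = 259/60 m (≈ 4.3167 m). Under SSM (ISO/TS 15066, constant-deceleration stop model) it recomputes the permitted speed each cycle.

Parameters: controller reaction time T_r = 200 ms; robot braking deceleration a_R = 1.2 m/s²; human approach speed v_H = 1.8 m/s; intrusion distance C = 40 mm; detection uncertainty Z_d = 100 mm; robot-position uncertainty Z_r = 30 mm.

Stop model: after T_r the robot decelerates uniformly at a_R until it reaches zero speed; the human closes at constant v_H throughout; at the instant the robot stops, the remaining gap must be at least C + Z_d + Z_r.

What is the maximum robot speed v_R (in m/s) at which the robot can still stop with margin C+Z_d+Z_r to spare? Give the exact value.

at the boundary: (5/12)·v² + (17/10)·v + (-284/75) = 0
  disc = (17/10)² − 4·(5/12)·(-284/75) = 8281/900 ; √disc = 91/30
  v_R = (−(17/10) + 91/30) / (2·(5/12)) = 8/5 m/s
check:
stop time T_s = (8/5)/(6/5) = 1.3333 s
reaction-phase robot travel = 1.6000·0.2000 = 0.3200 m
robot covers 1.6000·1.3333 − ½·1.2000·1.3333² = 1.0667 m while stopping
human over T_r+T_s: 1.8000·(0.2000+1.3333) = 2.7600 m
C+Z_d+Z_r = 0.0400+0.1000+0.0300 = 0.1700 m
sum ≈ 0.3200+1.0667+2.7600+0.1700 ≈ 4.3167 m = S ✓

v_R_max = 8/5 m/s = 1.6000 m/s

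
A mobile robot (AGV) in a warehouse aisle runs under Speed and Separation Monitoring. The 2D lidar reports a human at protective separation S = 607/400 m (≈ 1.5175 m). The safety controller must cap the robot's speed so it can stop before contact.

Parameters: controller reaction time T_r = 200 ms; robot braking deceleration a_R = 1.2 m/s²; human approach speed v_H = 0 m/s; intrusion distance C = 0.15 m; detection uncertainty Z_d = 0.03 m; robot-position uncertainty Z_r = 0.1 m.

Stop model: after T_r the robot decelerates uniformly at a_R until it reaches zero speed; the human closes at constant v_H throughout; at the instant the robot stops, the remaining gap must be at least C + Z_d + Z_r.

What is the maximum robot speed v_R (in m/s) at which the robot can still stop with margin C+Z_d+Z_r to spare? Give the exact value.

at the boundary: (5/12)·v² + (1/5)·v + (-99/80) = 0
  disc = (1/5)² − 4·(5/12)·(-99/80) = 841/400 ; √disc = 29/20
  v_R = (−(1/5) + 29/20) / (2·(5/12)) = 3/2 m/s
check:
T_s = v_R/a_R = (3/2)/(6/5) = 1.2500 s
robot in T_r: 1.5000·0.2000 = 0.3000 m
robot under decel: 1.5000²/(2·1.2000) = 0.9375 m
human over T_r+T_s: 0.0000·(0.2000+1.2500) = 0.0000 m
residual clearance needed = 0.1500+0.0300+0.1000 = 0.2800 m
sum ≈ 0.3000+0.9375+0.0000+0.2800 ≈ 1.5175 m = S ✓

v_R_max = 3/2 m/s = 1.5000 m/s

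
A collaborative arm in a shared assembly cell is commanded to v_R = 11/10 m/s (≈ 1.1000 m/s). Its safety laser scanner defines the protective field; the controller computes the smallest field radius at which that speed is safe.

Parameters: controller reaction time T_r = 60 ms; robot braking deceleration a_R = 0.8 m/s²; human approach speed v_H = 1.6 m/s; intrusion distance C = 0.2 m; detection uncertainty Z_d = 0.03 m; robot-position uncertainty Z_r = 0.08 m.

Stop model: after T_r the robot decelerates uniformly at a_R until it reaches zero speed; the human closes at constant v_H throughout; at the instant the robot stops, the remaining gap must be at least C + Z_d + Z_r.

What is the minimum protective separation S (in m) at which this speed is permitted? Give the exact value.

braking lasts T_s = (11/10)/(4/5) = 1.3750 s
robot covers v_R·T_r = 1.1000·0.0600 = 0.0660 m before braking
robot covers 1.1000·1.3750 − ½·0.8000·1.3750² = 0.7562 m while stopping
human over T_r+T_s: 1.6000·(0.0600+1.3750) = 2.2960 m
residual clearance needed = 0.2000+0.0300+0.0800 = 0.3100 m
S_min ≈ 0.0660+0.7562+2.2960+0.3100  ⇒  S_min = 13713/4000 m

S_min = 13713/4000 m = 3.4282 m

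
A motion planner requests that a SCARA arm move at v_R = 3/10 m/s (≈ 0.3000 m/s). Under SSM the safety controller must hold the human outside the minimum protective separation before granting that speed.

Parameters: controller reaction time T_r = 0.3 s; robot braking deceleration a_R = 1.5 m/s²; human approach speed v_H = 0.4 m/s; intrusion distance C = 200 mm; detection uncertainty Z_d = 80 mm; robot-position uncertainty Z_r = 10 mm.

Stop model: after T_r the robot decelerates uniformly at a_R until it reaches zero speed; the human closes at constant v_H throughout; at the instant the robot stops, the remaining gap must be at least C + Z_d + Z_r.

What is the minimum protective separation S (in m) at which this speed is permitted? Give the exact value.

T_s = v_R/a_R = (3/10)/(3/2) = 0.2000 s
reaction-phase robot travel = 0.3000·0.3000 = 0.0900 m
robot covers 0.3000·0.2000 − ½·1.5000·0.2000² = 0.0300 m while stopping
human closes 0.4000·0.5000 = 0.2000 m
margins: 0.2000+0.0800+0.0100 = 0.2900 m
S_min ≈ 0.0900+0.0300+0.2000+0.2900  ⇒  S_min = 61/100 m

S_min = 61/100 m = 0.6100 m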